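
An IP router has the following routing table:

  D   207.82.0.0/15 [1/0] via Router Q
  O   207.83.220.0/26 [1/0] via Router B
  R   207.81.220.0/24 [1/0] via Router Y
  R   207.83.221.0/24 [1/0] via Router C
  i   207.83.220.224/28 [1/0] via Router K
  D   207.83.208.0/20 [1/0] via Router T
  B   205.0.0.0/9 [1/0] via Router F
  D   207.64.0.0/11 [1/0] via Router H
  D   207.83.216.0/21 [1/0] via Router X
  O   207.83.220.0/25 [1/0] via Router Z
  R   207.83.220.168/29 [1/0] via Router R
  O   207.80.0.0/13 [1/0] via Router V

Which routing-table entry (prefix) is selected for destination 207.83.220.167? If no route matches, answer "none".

207.83.216.0/21

Entries matching 207.83.220.167:
  207.64.0.0/11 (207.64.0.0 - 207.95.255.255)
  207.80.0.0/13 (207.80.0.0 - 207.87.255.255)
  207.82.0.0/15 (207.82.0.0 - 207.83.255.255)
  207.83.208.0/20 (207.83.208.0 - 207.83.223.255)
  207.83.216.0/21 (207.83.216.0 - 207.83.223.255)
Most specific is 207.83.216.0/21.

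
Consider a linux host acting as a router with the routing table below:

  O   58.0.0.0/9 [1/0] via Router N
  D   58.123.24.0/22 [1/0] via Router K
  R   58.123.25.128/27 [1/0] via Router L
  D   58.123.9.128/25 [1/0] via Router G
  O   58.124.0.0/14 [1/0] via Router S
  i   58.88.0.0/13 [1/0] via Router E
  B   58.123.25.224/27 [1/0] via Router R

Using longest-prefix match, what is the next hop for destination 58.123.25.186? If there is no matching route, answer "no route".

Routes whose prefix contains 58.123.25.186:
  58.0.0.0/9 (58.0.0.0 - 58.127.255.255) -> Router N
  58.123.24.0/22 (58.123.24.0 - 58.123.27.255) -> Router K
More-specific entries that do NOT match:
  58.123.25.128/27 (58.123.25.128 - 58.123.25.159) does not contain 58.123.25.186
  58.123.25.224/27 (58.123.25.224 - 58.123.25.255) does not contain 58.123.25.186
  58.123.9.128/25 (58.123.9.128 - 58.123.9.255) does not contain 58.123.25.186
Longest matching prefix is /22 -> next hop Router K.

Router K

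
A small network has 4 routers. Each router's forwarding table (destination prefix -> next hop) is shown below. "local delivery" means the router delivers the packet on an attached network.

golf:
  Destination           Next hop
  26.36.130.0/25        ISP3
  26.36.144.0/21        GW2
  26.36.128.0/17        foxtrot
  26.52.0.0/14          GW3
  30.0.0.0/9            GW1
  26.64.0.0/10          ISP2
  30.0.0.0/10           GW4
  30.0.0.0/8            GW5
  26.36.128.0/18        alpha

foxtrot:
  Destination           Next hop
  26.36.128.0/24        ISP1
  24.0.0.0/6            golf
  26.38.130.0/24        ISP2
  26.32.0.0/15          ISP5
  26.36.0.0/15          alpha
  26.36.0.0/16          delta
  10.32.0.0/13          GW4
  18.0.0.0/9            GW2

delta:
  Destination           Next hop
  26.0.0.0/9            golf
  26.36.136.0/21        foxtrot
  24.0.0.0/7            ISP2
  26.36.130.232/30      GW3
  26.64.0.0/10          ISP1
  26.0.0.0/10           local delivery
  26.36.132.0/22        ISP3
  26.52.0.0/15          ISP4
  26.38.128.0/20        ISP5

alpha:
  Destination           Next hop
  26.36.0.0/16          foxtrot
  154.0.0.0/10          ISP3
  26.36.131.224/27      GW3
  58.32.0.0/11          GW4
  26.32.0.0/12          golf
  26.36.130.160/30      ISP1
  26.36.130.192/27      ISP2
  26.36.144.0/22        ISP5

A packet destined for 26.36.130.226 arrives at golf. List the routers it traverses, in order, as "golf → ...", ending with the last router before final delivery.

At golf: longest match for 26.36.130.226 is 26.36.128.0/18 -> alpha
At alpha: longest match for 26.36.130.226 is 26.36.0.0/16 -> foxtrot
At foxtrot: longest match for 26.36.130.226 is 26.36.0.0/16 -> delta
At delta: longest match for 26.36.130.226 is 26.0.0.0/10 -> local delivery

golf → alpha → foxtrot → delta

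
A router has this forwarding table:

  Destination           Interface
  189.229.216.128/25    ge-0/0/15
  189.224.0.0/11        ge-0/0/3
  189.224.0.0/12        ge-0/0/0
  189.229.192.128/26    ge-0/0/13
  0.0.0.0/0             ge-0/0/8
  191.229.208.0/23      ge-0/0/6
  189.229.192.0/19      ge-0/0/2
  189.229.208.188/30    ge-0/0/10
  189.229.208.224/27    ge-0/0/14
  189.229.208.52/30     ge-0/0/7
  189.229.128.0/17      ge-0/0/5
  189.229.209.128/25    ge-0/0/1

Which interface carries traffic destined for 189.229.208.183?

Routes whose prefix contains 189.229.208.183:
  0.0.0.0/0 (default, matches everything) -> ge-0/0/8
  189.224.0.0/11 (189.224.0.0 - 189.255.255.255) -> ge-0/0/3
  189.224.0.0/12 (189.224.0.0 - 189.239.255.255) -> ge-0/0/0
  189.229.128.0/17 (189.229.128.0 - 189.229.255.255) -> ge-0/0/5
  189.229.192.0/19 (189.229.192.0 - 189.229.223.255) -> ge-0/0/2
More-specific entries that do NOT match:
  189.229.208.188/30 (189.229.208.188 - 189.229.208.191) does not contain 189.229.208.183
  189.229.208.52/30 (189.229.208.52 - 189.229.208.55) does not contain 189.229.208.183
  189.229.208.224/27 (189.229.208.224 - 189.229.208.255) does not contain 189.229.208.183
  189.229.192.128/26 (189.229.192.128 - 189.229.192.191) does not contain 189.229.208.183
  189.229.216.128/25 (189.229.216.128 - 189.229.216.255) does not contain 189.229.208.183
  189.229.209.128/25 (189.229.209.128 - 189.229.209.255) does not contain 189.229.208.183
  191.229.208.0/23 (191.229.208.0 - 191.229.209.255) does not contain 189.229.208.183
Longest matching prefix is /19 -> interface ge-0/0/2.

ge-0/0/2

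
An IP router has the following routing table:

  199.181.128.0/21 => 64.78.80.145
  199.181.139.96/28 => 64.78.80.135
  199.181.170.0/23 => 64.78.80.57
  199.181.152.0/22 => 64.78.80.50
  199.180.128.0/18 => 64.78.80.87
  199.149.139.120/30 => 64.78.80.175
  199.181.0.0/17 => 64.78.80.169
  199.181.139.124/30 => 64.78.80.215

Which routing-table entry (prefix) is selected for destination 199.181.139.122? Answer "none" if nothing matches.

none

199.181.139.122 is outside every listed prefix and there is no default route.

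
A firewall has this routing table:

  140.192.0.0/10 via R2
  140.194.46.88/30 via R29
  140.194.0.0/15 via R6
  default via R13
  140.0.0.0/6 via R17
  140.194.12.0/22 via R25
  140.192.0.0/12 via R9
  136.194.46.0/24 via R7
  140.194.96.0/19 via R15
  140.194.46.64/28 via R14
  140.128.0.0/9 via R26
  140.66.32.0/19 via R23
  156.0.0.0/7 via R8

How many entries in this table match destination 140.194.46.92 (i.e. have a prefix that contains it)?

Prefixes containing 140.194.46.92:
  0.0.0.0/0 (default, matches everything)
  140.0.0.0/6 (140.0.0.0 - 143.255.255.255)
  140.128.0.0/9 (140.128.0.0 - 140.255.255.255)
  140.192.0.0/10 (140.192.0.0 - 140.255.255.255)
  140.192.0.0/12 (140.192.0.0 - 140.207.255.255)
  140.194.0.0/15 (140.194.0.0 - 140.195.255.255)
Total matching entries: 6.

6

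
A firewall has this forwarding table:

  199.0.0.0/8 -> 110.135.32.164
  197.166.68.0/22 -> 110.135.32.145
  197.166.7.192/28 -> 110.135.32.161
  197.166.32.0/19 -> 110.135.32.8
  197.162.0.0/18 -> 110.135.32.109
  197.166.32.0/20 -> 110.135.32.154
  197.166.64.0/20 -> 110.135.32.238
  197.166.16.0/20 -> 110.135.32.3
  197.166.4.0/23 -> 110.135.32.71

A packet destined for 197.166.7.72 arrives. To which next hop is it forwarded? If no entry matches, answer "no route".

No entry's prefix contains 197.166.7.72; there is no default route.

no route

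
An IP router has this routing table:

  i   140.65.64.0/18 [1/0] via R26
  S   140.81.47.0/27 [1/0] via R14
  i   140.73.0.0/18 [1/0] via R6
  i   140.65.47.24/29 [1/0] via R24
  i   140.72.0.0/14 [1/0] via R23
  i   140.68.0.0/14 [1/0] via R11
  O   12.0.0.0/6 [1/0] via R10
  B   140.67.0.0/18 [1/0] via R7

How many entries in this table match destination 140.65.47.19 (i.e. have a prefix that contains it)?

0

No listed prefix contains 140.65.47.19.
Total matching entries: 0.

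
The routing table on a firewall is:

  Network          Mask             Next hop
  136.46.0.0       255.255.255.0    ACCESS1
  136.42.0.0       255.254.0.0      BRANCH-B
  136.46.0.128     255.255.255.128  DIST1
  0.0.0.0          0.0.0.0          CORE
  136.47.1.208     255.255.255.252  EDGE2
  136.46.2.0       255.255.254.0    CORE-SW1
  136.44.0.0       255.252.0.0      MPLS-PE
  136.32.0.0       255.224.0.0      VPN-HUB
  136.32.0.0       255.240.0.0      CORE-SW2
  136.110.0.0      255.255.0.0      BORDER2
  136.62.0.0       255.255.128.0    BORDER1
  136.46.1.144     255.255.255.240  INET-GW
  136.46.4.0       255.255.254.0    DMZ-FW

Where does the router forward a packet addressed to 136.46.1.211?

Routes whose prefix contains 136.46.1.211:
  0.0.0.0/0 (default, matches everything) -> CORE
  136.32.0.0/11 (136.32.0.0 - 136.63.255.255) -> VPN-HUB
  136.32.0.0/12 (136.32.0.0 - 136.47.255.255) -> CORE-SW2
  136.44.0.0/14 (136.44.0.0 - 136.47.255.255) -> MPLS-PE
More-specific entries that do NOT match:
  136.47.1.208/30 (136.47.1.208 - 136.47.1.211) does not contain 136.46.1.211
  136.46.1.144/28 (136.46.1.144 - 136.46.1.159) does not contain 136.46.1.211
  136.46.0.128/25 (136.46.0.128 - 136.46.0.255) does not contain 136.46.1.211
  136.46.0.0/24 (136.46.0.0 - 136.46.0.255) does not contain 136.46.1.211
  136.46.2.0/23 (136.46.2.0 - 136.46.3.255) does not contain 136.46.1.211
  136.46.4.0/23 (136.46.4.0 - 136.46.5.255) does not contain 136.46.1.211
  136.62.0.0/17 (136.62.0.0 - 136.62.127.255) does not contain 136.46.1.211
  136.110.0.0/16 (136.110.0.0 - 136.110.255.255) does not contain 136.46.1.211
  136.42.0.0/15 (136.42.0.0 - 136.43.255.255) does not contain 136.46.1.211
Longest matching prefix is /14 -> next hop MPLS-PE.

MPLS-PE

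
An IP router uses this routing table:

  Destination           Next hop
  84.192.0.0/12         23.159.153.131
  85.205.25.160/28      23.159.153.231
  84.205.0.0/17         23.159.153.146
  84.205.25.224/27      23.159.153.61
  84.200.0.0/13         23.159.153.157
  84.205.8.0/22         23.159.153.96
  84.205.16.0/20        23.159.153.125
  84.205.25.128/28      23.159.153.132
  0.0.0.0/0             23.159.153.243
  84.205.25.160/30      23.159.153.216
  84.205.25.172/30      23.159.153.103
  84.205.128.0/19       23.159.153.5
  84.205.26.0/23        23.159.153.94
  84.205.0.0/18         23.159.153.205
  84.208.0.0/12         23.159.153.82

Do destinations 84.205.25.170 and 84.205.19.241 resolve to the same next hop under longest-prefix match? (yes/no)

84.205.25.170: longest match 84.205.16.0/20 -> 23.159.153.125
84.205.19.241: longest match 84.205.16.0/20 -> 23.159.153.125

yes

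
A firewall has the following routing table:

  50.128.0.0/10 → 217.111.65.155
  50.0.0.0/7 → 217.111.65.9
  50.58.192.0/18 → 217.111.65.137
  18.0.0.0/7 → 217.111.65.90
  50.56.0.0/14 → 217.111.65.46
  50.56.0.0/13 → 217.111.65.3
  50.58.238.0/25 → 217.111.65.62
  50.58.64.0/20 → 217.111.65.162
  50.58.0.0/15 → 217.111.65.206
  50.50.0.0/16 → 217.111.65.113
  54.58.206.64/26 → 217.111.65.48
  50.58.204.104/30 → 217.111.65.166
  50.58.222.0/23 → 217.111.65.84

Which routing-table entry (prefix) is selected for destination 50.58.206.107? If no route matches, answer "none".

50.58.192.0/18

Entries matching 50.58.206.107:
  50.0.0.0/7 (50.0.0.0 - 51.255.255.255)
  50.56.0.0/13 (50.56.0.0 - 50.63.255.255)
  50.56.0.0/14 (50.56.0.0 - 50.59.255.255)
  50.58.0.0/15 (50.58.0.0 - 50.59.255.255)
  50.58.192.0/18 (50.58.192.0 - 50.58.255.255)
Most specific is 50.58.192.0/18.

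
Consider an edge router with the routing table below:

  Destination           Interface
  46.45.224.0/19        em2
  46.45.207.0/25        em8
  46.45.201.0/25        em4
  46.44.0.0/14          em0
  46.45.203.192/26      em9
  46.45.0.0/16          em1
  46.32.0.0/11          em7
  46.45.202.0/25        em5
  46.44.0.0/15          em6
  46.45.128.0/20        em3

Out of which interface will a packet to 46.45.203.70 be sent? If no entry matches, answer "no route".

Routes whose prefix contains 46.45.203.70:
  46.32.0.0/11 (46.32.0.0 - 46.63.255.255) -> em7
  46.44.0.0/14 (46.44.0.0 - 46.47.255.255) -> em0
  46.44.0.0/15 (46.44.0.0 - 46.45.255.255) -> em6
  46.45.0.0/16 (46.45.0.0 - 46.45.255.255) -> em1
More-specific entries that do NOT match:
  46.45.203.192/26 (46.45.203.192 - 46.45.203.255) does not contain 46.45.203.70
  46.45.207.0/25 (46.45.207.0 - 46.45.207.127) does not contain 46.45.203.70
  46.45.201.0/25 (46.45.201.0 - 46.45.201.127) does not contain 46.45.203.70
  46.45.202.0/25 (46.45.202.0 - 46.45.202.127) does not contain 46.45.203.70
  46.45.128.0/20 (46.45.128.0 - 46.45.143.255) does not contain 46.45.203.70
  46.45.224.0/19 (46.45.224.0 - 46.45.255.255) does not contain 46.45.203.70
Longest matching prefix is /16 -> interface em1.

em1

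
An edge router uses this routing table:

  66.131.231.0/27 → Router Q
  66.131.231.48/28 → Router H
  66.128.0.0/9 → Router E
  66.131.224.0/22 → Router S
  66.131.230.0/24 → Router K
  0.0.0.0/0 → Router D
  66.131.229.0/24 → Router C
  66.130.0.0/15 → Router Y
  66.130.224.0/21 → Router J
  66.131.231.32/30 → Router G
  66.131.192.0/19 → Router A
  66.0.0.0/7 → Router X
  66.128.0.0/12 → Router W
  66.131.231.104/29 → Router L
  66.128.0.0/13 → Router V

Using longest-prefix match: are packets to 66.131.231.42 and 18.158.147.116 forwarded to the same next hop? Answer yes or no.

no

66.131.231.42: longest match 66.130.0.0/15 -> Router Y
18.158.147.116: longest match 0.0.0.0/0 -> Router D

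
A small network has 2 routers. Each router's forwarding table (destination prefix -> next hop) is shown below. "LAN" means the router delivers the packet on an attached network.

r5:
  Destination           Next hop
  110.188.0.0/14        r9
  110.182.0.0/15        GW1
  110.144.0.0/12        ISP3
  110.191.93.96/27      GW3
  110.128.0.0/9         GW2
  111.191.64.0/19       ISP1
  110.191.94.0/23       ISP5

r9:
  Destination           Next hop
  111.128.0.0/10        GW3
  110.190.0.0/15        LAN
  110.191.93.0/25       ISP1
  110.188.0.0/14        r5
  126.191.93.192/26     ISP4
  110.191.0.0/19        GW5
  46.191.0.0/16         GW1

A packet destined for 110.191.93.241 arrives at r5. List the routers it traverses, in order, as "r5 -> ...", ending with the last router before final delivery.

At r5: longest match for 110.191.93.241 is 110.188.0.0/14 -> r9
At r9: longest match for 110.191.93.241 is 110.190.0.0/15 -> LAN

r5 -> r9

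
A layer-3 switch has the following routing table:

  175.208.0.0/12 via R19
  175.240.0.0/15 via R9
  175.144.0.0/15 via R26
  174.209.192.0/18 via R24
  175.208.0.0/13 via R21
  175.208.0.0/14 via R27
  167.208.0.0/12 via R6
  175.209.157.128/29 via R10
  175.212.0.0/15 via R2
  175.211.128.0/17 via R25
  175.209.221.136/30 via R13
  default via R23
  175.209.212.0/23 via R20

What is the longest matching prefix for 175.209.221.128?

Entries matching 175.209.221.128:
  0.0.0.0/0 (default, matches everything)
  175.208.0.0/12 (175.208.0.0 - 175.223.255.255)
  175.208.0.0/13 (175.208.0.0 - 175.215.255.255)
  175.208.0.0/14 (175.208.0.0 - 175.211.255.255)
Most specific is 175.208.0.0/14.

175.208.0.0/14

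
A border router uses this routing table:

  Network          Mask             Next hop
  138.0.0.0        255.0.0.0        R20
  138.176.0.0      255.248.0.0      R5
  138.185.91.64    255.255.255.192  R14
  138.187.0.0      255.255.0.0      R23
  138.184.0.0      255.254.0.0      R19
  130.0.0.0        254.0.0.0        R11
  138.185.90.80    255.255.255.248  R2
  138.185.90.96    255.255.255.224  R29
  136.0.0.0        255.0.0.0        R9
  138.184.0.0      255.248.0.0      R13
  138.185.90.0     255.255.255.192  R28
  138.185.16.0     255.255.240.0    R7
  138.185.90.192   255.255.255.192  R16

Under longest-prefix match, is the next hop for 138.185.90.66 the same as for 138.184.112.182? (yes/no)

yes

138.185.90.66: longest match 138.184.0.0/15 -> R19
138.184.112.182: longest match 138.184.0.0/15 -> R19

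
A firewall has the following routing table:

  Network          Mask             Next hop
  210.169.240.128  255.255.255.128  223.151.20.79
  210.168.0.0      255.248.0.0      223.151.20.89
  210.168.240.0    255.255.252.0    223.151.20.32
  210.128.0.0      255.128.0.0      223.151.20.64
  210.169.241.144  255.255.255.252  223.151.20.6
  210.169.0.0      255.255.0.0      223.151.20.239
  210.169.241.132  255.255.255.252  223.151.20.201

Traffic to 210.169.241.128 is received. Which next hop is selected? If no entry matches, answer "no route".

Routes whose prefix contains 210.169.241.128:
  210.128.0.0/9 (210.128.0.0 - 210.255.255.255) -> 223.151.20.64
  210.168.0.0/13 (210.168.0.0 - 210.175.255.255) -> 223.151.20.89
  210.169.0.0/16 (210.169.0.0 - 210.169.255.255) -> 223.151.20.239
More-specific entries that do NOT match:
  210.169.241.144/30 (210.169.241.144 - 210.169.241.147) does not contain 210.169.241.128
  210.169.241.132/30 (210.169.241.132 - 210.169.241.135) does not contain 210.169.241.128
  210.169.240.128/25 (210.169.240.128 - 210.169.240.255) does not contain 210.169.241.128
  210.168.240.0/22 (210.168.240.0 - 210.168.243.255) does not contain 210.169.241.128
Longest matching prefix is /16 -> next hop 223.151.20.239.

223.151.20.239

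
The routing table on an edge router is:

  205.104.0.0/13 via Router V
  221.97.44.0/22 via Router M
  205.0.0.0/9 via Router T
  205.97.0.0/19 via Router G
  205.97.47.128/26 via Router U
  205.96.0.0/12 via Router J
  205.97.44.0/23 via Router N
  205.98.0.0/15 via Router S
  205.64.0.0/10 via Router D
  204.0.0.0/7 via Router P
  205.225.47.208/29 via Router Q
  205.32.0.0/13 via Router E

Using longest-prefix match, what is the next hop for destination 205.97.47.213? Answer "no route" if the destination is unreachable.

Routes whose prefix contains 205.97.47.213:
  204.0.0.0/7 (204.0.0.0 - 205.255.255.255) -> Router P
  205.0.0.0/9 (205.0.0.0 - 205.127.255.255) -> Router T
  205.64.0.0/10 (205.64.0.0 - 205.127.255.255) -> Router D
  205.96.0.0/12 (205.96.0.0 - 205.111.255.255) -> Router J
More-specific entries that do NOT match:
  205.225.47.208/29 (205.225.47.208 - 205.225.47.215) does not contain 205.97.47.213
  205.97.47.128/26 (205.97.47.128 - 205.97.47.191) does not contain 205.97.47.213
  205.97.44.0/23 (205.97.44.0 - 205.97.45.255) does not contain 205.97.47.213
  221.97.44.0/22 (221.97.44.0 - 221.97.47.255) does not contain 205.97.47.213
  205.97.0.0/19 (205.97.0.0 - 205.97.31.255) does not contain 205.97.47.213
  205.98.0.0/15 (205.98.0.0 - 205.99.255.255) does not contain 205.97.47.213
  205.104.0.0/13 (205.104.0.0 - 205.111.255.255) does not contain 205.97.47.213
  205.32.0.0/13 (205.32.0.0 - 205.39.255.255) does not contain 205.97.47.213
Longest matching prefix is /12 -> next hop Router J.

Router J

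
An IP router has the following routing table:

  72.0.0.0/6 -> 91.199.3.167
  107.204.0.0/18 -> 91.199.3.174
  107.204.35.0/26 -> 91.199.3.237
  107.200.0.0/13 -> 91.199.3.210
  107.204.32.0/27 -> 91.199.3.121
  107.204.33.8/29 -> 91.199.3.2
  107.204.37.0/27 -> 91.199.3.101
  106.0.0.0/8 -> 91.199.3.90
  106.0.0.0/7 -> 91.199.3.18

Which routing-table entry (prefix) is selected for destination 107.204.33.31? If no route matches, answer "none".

Entries matching 107.204.33.31:
  106.0.0.0/7 (106.0.0.0 - 107.255.255.255)
  107.200.0.0/13 (107.200.0.0 - 107.207.255.255)
  107.204.0.0/18 (107.204.0.0 - 107.204.63.255)
Most specific is 107.204.0.0/18.

107.204.0.0/18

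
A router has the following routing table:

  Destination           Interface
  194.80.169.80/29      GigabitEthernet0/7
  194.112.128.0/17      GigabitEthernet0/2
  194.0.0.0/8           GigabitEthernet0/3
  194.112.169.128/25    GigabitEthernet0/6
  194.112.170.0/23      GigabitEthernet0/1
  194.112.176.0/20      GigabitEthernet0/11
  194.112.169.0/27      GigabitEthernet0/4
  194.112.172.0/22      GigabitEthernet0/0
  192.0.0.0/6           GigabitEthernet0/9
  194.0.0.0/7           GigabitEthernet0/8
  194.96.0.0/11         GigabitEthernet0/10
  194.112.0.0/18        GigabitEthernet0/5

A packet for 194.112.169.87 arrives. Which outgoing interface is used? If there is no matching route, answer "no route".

Routes whose prefix contains 194.112.169.87:
  192.0.0.0/6 (192.0.0.0 - 195.255.255.255) -> GigabitEthernet0/9
  194.0.0.0/7 (194.0.0.0 - 195.255.255.255) -> GigabitEthernet0/8
  194.0.0.0/8 (194.0.0.0 - 194.255.255.255) -> GigabitEthernet0/3
  194.96.0.0/11 (194.96.0.0 - 194.127.255.255) -> GigabitEthernet0/10
  194.112.128.0/17 (194.112.128.0 - 194.112.255.255) -> GigabitEthernet0/2
More-specific entries that do NOT match:
  194.80.169.80/29 (194.80.169.80 - 194.80.169.87) does not contain 194.112.169.87
  194.112.169.0/27 (194.112.169.0 - 194.112.169.31) does not contain 194.112.169.87
  194.112.169.128/25 (194.112.169.128 - 194.112.169.255) does not contain 194.112.169.87
  194.112.170.0/23 (194.112.170.0 - 194.112.171.255) does not contain 194.112.169.87
  194.112.172.0/22 (194.112.172.0 - 194.112.175.255) does not contain 194.112.169.87
  194.112.176.0/20 (194.112.176.0 - 194.112.191.255) does not contain 194.112.169.87
  194.112.0.0/18 (194.112.0.0 - 194.112.63.255) does not contain 194.112.169.87
Longest matching prefix is /17 -> interface GigabitEthernet0/2.

GigabitEthernet0/2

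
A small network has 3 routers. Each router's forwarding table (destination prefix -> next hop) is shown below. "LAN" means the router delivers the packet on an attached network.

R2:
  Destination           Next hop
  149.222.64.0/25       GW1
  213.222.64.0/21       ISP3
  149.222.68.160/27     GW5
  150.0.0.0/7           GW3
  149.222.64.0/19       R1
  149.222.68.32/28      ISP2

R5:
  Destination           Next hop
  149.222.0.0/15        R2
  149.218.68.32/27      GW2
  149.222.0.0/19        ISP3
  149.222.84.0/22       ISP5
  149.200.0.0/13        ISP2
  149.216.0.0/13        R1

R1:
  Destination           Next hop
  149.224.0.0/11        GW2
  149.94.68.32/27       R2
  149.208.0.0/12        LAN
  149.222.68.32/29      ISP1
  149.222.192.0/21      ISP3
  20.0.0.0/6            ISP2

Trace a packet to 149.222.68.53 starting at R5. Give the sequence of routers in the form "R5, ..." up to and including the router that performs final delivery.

At R5: longest match for 149.222.68.53 is 149.222.0.0/15 -> R2
At R2: longest match for 149.222.68.53 is 149.222.64.0/19 -> R1
At R1: longest match for 149.222.68.53 is 149.208.0.0/12 -> LAN

R5, R2, R1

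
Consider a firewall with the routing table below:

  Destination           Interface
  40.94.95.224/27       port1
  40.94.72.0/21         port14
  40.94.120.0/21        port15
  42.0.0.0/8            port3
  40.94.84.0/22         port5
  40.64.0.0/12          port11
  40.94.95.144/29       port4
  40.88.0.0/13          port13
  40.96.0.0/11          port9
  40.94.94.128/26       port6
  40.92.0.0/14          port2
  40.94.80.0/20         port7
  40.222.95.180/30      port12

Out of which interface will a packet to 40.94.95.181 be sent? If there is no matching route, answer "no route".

Routes whose prefix contains 40.94.95.181:
  40.88.0.0/13 (40.88.0.0 - 40.95.255.255) -> port13
  40.92.0.0/14 (40.92.0.0 - 40.95.255.255) -> port2
  40.94.80.0/20 (40.94.80.0 - 40.94.95.255) -> port7
More-specific entries that do NOT match:
  40.222.95.180/30 (40.222.95.180 - 40.222.95.183) does not contain 40.94.95.181
  40.94.95.144/29 (40.94.95.144 - 40.94.95.151) does not contain 40.94.95.181
  40.94.95.224/27 (40.94.95.224 - 40.94.95.255) does not contain 40.94.95.181
  40.94.94.128/26 (40.94.94.128 - 40.94.94.191) does not contain 40.94.95.181
  40.94.84.0/22 (40.94.84.0 - 40.94.87.255) does not contain 40.94.95.181
  40.94.72.0/21 (40.94.72.0 - 40.94.79.255) does not contain 40.94.95.181
  40.94.120.0/21 (40.94.120.0 - 40.94.127.255) does not contain 40.94.95.181
Longest matching prefix is /20 -> interface port7.

port7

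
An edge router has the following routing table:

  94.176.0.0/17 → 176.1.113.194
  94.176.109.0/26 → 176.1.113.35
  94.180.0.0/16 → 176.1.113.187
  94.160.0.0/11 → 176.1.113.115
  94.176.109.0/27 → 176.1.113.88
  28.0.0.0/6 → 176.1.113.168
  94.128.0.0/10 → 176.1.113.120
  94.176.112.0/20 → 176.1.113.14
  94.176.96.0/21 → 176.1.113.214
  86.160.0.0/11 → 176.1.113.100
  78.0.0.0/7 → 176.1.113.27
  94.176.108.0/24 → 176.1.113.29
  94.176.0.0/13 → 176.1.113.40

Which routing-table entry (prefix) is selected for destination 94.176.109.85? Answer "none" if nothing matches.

Entries matching 94.176.109.85:
  94.128.0.0/10 (94.128.0.0 - 94.191.255.255)
  94.160.0.0/11 (94.160.0.0 - 94.191.255.255)
  94.176.0.0/13 (94.176.0.0 - 94.183.255.255)
  94.176.0.0/17 (94.176.0.0 - 94.176.127.255)
Most specific is 94.176.0.0/17.

94.176.0.0/17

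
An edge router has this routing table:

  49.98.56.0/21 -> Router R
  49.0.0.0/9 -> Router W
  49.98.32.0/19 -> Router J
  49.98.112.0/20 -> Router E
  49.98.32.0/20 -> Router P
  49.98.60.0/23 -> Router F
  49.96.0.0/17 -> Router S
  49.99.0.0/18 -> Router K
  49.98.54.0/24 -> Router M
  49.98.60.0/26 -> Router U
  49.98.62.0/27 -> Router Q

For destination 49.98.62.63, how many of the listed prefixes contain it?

3

Prefixes containing 49.98.62.63:
  49.0.0.0/9 (49.0.0.0 - 49.127.255.255)
  49.98.32.0/19 (49.98.32.0 - 49.98.63.255)
  49.98.56.0/21 (49.98.56.0 - 49.98.63.255)
Total matching entries: 3.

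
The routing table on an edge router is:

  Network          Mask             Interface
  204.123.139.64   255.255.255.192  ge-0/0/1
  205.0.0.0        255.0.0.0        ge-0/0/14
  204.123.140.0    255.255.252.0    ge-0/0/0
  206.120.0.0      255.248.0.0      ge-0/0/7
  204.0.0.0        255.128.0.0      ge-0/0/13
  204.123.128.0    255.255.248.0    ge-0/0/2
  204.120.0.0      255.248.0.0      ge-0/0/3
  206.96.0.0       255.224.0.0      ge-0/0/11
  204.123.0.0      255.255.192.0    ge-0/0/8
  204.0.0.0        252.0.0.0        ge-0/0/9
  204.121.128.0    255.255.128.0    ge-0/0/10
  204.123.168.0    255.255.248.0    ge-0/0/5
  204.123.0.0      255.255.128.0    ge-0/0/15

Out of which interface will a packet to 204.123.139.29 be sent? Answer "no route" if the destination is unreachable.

ge-0/0/3

Routes whose prefix contains 204.123.139.29:
  204.0.0.0/6 (204.0.0.0 - 207.255.255.255) -> ge-0/0/9
  204.0.0.0/9 (204.0.0.0 - 204.127.255.255) -> ge-0/0/13
  204.120.0.0/13 (204.120.0.0 - 204.127.255.255) -> ge-0/0/3
More-specific entries that do NOT match:
  204.123.139.64/26 (204.123.139.64 - 204.123.139.127) does not contain 204.123.139.29
  204.123.140.0/22 (204.123.140.0 - 204.123.143.255) does not contain 204.123.139.29
  204.123.128.0/21 (204.123.128.0 - 204.123.135.255) does not contain 204.123.139.29
  204.123.168.0/21 (204.123.168.0 - 204.123.175.255) does not contain 204.123.139.29
  204.123.0.0/18 (204.123.0.0 - 204.123.63.255) does not contain 204.123.139.29
  204.121.128.0/17 (204.121.128.0 - 204.121.255.255) does not contain 204.123.139.29
  204.123.0.0/17 (204.123.0.0 - 204.123.127.255) does not contain 204.123.139.29
Longest matching prefix is /13 -> interface ge-0/0/3.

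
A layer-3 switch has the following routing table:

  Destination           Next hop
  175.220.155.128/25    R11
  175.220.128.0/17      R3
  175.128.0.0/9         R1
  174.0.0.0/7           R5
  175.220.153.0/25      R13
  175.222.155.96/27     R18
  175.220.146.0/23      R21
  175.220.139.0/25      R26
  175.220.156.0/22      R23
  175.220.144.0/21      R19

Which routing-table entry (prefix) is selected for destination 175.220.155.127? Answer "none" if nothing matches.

175.220.128.0/17

Entries matching 175.220.155.127:
  174.0.0.0/7 (174.0.0.0 - 175.255.255.255)
  175.128.0.0/9 (175.128.0.0 - 175.255.255.255)
  175.220.128.0/17 (175.220.128.0 - 175.220.255.255)
Most specific is 175.220.128.0/17.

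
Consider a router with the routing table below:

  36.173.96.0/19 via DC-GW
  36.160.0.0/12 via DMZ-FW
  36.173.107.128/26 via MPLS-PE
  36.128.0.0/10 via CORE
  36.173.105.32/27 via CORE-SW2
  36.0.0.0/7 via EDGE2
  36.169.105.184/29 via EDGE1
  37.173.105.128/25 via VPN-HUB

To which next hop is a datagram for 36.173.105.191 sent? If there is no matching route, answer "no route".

DC-GW

Routes whose prefix contains 36.173.105.191:
  36.0.0.0/7 (36.0.0.0 - 37.255.255.255) -> EDGE2
  36.128.0.0/10 (36.128.0.0 - 36.191.255.255) -> CORE
  36.160.0.0/12 (36.160.0.0 - 36.175.255.255) -> DMZ-FW
  36.173.96.0/19 (36.173.96.0 - 36.173.127.255) -> DC-GW
More-specific entries that do NOT match:
  36.169.105.184/29 (36.169.105.184 - 36.169.105.191) does not contain 36.173.105.191
  36.173.105.32/27 (36.173.105.32 - 36.173.105.63) does not contain 36.173.105.191
  36.173.107.128/26 (36.173.107.128 - 36.173.107.191) does not contain 36.173.105.191
  37.173.105.128/25 (37.173.105.128 - 37.173.105.255) does not contain 36.173.105.191
Longest matching prefix is /19 -> next hop DC-GW.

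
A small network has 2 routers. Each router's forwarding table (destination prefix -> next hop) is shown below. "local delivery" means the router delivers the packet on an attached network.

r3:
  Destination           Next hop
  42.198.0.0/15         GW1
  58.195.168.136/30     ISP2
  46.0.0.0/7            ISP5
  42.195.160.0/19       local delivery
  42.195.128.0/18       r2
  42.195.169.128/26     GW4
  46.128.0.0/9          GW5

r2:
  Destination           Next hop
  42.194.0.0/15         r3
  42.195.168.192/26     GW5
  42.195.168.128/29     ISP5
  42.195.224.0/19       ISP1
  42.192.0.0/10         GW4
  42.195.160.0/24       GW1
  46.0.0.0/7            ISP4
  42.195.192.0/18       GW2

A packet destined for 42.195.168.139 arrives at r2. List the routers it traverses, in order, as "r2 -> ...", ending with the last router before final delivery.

r2 -> r3

At r2: longest match for 42.195.168.139 is 42.194.0.0/15 -> r3
At r3: longest match for 42.195.168.139 is 42.195.160.0/19 -> local delivery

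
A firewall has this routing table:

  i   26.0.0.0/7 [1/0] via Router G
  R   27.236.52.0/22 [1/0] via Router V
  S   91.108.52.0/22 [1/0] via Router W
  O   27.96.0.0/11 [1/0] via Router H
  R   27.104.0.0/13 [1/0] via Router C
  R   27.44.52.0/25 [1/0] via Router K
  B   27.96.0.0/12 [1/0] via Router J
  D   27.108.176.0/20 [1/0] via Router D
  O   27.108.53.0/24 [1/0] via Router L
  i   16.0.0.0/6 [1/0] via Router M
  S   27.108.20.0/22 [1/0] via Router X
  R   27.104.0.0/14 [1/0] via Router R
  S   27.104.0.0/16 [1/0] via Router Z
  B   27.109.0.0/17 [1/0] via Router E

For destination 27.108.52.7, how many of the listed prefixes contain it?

Prefixes containing 27.108.52.7:
  26.0.0.0/7 (26.0.0.0 - 27.255.255.255)
  27.96.0.0/11 (27.96.0.0 - 27.127.255.255)
  27.96.0.0/12 (27.96.0.0 - 27.111.255.255)
  27.104.0.0/13 (27.104.0.0 - 27.111.255.255)
Total matching entries: 4.

4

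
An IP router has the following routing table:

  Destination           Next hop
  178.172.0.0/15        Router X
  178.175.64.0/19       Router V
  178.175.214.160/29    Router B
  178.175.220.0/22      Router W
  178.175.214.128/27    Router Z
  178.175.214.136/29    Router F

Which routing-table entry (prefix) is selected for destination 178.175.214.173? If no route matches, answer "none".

178.175.214.173 is outside every listed prefix and there is no default route.

none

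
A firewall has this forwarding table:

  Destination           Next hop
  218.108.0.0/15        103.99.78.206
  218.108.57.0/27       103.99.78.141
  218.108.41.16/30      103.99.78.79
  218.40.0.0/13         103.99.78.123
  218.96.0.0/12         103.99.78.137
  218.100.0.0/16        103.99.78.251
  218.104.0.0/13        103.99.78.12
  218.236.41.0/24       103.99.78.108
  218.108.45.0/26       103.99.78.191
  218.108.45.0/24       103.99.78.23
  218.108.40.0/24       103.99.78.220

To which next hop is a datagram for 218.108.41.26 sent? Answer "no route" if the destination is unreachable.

Routes whose prefix contains 218.108.41.26:
  218.96.0.0/12 (218.96.0.0 - 218.111.255.255) -> 103.99.78.137
  218.104.0.0/13 (218.104.0.0 - 218.111.255.255) -> 103.99.78.12
  218.108.0.0/15 (218.108.0.0 - 218.109.255.255) -> 103.99.78.206
More-specific entries that do NOT match:
  218.108.41.16/30 (218.108.41.16 - 218.108.41.19) does not contain 218.108.41.26
  218.108.57.0/27 (218.108.57.0 - 218.108.57.31) does not contain 218.108.41.26
  218.108.45.0/26 (218.108.45.0 - 218.108.45.63) does not contain 218.108.41.26
  218.236.41.0/24 (218.236.41.0 - 218.236.41.255) does not contain 218.108.41.26
  218.108.45.0/24 (218.108.45.0 - 218.108.45.255) does not contain 218.108.41.26
  218.108.40.0/24 (218.108.40.0 - 218.108.40.255) does not contain 218.108.41.26
  218.100.0.0/16 (218.100.0.0 - 218.100.255.255) does not contain 218.108.41.26
Longest matching prefix is /15 -> next hop 103.99.78.206.

103.99.78.206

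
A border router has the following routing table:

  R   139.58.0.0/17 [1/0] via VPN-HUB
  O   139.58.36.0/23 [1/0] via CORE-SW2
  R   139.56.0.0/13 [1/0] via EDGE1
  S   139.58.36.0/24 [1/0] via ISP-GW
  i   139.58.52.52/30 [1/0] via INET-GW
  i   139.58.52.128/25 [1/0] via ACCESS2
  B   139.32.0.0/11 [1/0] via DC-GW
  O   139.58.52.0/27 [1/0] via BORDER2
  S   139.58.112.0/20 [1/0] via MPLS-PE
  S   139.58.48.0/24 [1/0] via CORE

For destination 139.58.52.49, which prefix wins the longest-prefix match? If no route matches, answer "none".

Entries matching 139.58.52.49:
  139.32.0.0/11 (139.32.0.0 - 139.63.255.255)
  139.56.0.0/13 (139.56.0.0 - 139.63.255.255)
  139.58.0.0/17 (139.58.0.0 - 139.58.127.255)
Most specific is 139.58.0.0/17.

139.58.0.0/17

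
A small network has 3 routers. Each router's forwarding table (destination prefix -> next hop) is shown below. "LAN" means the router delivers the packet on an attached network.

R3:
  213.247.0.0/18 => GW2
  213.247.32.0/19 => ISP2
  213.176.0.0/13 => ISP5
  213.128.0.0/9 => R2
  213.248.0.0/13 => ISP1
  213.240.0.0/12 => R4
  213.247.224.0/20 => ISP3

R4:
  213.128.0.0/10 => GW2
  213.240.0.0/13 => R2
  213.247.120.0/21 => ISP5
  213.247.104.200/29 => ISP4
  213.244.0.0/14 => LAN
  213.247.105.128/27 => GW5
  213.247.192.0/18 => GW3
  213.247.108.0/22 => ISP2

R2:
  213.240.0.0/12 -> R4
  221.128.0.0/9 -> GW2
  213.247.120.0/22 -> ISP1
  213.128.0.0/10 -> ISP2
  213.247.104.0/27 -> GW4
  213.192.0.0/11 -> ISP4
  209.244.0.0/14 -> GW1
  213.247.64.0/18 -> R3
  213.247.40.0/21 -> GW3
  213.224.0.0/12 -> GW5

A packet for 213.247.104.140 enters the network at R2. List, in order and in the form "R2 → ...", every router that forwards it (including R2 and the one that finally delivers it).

R2 → R3 → R4

At R2: longest match for 213.247.104.140 is 213.247.64.0/18 -> R3
At R3: longest match for 213.247.104.140 is 213.240.0.0/12 -> R4
At R4: longest match for 213.247.104.140 is 213.244.0.0/14 -> LAN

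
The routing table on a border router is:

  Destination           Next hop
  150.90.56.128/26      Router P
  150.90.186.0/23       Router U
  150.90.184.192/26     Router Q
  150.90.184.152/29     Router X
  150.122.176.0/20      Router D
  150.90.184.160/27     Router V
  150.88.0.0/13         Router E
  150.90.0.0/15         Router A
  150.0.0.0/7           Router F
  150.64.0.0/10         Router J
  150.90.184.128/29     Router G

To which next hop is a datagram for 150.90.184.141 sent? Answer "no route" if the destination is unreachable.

Router A

Routes whose prefix contains 150.90.184.141:
  150.0.0.0/7 (150.0.0.0 - 151.255.255.255) -> Router F
  150.64.0.0/10 (150.64.0.0 - 150.127.255.255) -> Router J
  150.88.0.0/13 (150.88.0.0 - 150.95.255.255) -> Router E
  150.90.0.0/15 (150.90.0.0 - 150.91.255.255) -> Router A
More-specific entries that do NOT match:
  150.90.184.152/29 (150.90.184.152 - 150.90.184.159) does not contain 150.90.184.141
  150.90.184.128/29 (150.90.184.128 - 150.90.184.135) does not contain 150.90.184.141
  150.90.184.160/27 (150.90.184.160 - 150.90.184.191) does not contain 150.90.184.141
  150.90.56.128/26 (150.90.56.128 - 150.90.56.191) does not contain 150.90.184.141
  150.90.184.192/26 (150.90.184.192 - 150.90.184.255) does not contain 150.90.184.141
  150.90.186.0/23 (150.90.186.0 - 150.90.187.255) does not contain 150.90.184.141
  150.122.176.0/20 (150.122.176.0 - 150.122.191.255) does not contain 150.90.184.141
Longest matching prefix is /15 -> next hop Router A.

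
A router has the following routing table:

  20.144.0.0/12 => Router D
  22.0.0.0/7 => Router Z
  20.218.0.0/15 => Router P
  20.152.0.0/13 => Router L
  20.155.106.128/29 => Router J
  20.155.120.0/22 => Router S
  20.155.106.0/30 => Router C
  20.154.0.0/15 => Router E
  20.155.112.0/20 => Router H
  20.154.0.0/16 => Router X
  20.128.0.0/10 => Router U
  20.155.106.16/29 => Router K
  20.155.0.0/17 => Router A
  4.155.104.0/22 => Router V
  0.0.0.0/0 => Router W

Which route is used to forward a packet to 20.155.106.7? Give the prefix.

20.155.0.0/17

Entries matching 20.155.106.7:
  0.0.0.0/0 (default, matches everything)
  20.128.0.0/10 (20.128.0.0 - 20.191.255.255)
  20.144.0.0/12 (20.144.0.0 - 20.159.255.255)
  20.152.0.0/13 (20.152.0.0 - 20.159.255.255)
  20.154.0.0/15 (20.154.0.0 - 20.155.255.255)
  20.155.0.0/17 (20.155.0.0 - 20.155.127.255)
Most specific is 20.155.0.0/17.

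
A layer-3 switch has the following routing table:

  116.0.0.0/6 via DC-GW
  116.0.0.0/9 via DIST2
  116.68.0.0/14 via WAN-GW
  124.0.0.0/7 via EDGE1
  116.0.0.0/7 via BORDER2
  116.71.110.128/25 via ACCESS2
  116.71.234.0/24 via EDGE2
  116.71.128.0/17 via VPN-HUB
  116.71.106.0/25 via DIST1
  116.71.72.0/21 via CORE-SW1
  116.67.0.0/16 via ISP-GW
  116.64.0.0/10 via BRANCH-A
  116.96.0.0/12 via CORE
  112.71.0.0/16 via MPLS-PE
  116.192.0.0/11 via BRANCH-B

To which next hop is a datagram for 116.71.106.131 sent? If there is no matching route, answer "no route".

Routes whose prefix contains 116.71.106.131:
  116.0.0.0/6 (116.0.0.0 - 119.255.255.255) -> DC-GW
  116.0.0.0/7 (116.0.0.0 - 117.255.255.255) -> BORDER2
  116.0.0.0/9 (116.0.0.0 - 116.127.255.255) -> DIST2
  116.64.0.0/10 (116.64.0.0 - 116.127.255.255) -> BRANCH-A
  116.68.0.0/14 (116.68.0.0 - 116.71.255.255) -> WAN-GW
More-specific entries that do NOT match:
  116.71.110.128/25 (116.71.110.128 - 116.71.110.255) does not contain 116.71.106.131
  116.71.106.0/25 (116.71.106.0 - 116.71.106.127) does not contain 116.71.106.131
  116.71.234.0/24 (116.71.234.0 - 116.71.234.255) does not contain 116.71.106.131
  116.71.72.0/21 (116.71.72.0 - 116.71.79.255) does not contain 116.71.106.131
  116.71.128.0/17 (116.71.128.0 - 116.71.255.255) does not contain 116.71.106.131
  116.67.0.0/16 (116.67.0.0 - 116.67.255.255) does not contain 116.71.106.131
  112.71.0.0/16 (112.71.0.0 - 112.71.255.255) does not contain 116.71.106.131
Longest matching prefix is /14 -> next hop WAN-GW.

WAN-GW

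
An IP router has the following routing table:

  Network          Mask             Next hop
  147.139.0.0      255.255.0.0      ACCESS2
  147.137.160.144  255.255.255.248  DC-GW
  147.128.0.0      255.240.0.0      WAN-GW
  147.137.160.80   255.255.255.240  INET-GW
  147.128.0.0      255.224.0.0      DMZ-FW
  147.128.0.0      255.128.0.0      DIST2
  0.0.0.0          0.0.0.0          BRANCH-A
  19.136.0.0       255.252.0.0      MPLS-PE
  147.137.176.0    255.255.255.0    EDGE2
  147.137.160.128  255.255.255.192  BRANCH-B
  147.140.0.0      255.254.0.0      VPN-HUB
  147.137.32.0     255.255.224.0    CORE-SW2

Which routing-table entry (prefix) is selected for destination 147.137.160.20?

147.128.0.0/12

Entries matching 147.137.160.20:
  0.0.0.0/0 (default, matches everything)
  147.128.0.0/9 (147.128.0.0 - 147.255.255.255)
  147.128.0.0/11 (147.128.0.0 - 147.159.255.255)
  147.128.0.0/12 (147.128.0.0 - 147.143.255.255)
Most specific is 147.128.0.0/12.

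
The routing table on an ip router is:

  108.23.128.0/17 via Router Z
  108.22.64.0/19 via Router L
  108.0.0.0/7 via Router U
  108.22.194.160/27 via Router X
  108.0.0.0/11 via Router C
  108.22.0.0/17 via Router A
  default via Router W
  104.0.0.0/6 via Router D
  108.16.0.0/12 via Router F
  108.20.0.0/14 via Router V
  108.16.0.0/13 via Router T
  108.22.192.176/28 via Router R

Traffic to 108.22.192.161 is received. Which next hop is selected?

Router V

Routes whose prefix contains 108.22.192.161:
  0.0.0.0/0 (default, matches everything) -> Router W
  108.0.0.0/7 (108.0.0.0 - 109.255.255.255) -> Router U
  108.0.0.0/11 (108.0.0.0 - 108.31.255.255) -> Router C
  108.16.0.0/12 (108.16.0.0 - 108.31.255.255) -> Router F
  108.16.0.0/13 (108.16.0.0 - 108.23.255.255) -> Router T
  108.20.0.0/14 (108.20.0.0 - 108.23.255.255) -> Router V
More-specific entries that do NOT match:
  108.22.192.176/28 (108.22.192.176 - 108.22.192.191) does not contain 108.22.192.161
  108.22.194.160/27 (108.22.194.160 - 108.22.194.191) does not contain 108.22.192.161
  108.22.64.0/19 (108.22.64.0 - 108.22.95.255) does not contain 108.22.192.161
  108.23.128.0/17 (108.23.128.0 - 108.23.255.255) does not contain 108.22.192.161
  108.22.0.0/17 (108.22.0.0 - 108.22.127.255) does not contain 108.22.192.161
Longest matching prefix is /14 -> next hop Router V.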